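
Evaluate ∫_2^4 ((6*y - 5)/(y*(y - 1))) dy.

Factor the denominator: y**2 - y = y(y - 1).
Partial fractions: (6*y - 5)/(y*(y - 1)) = 5/y + 1/(y - 1).
An antiderivative is F(y) = 5*log(y) + log(y - 1).
Then F(4) - F(2) = (log(3) + 10*log(2)) - (log(32)) = log(96).

log(96)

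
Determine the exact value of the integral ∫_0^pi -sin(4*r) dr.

An antiderivative is F(r) = cos(4*r)/4.
Then F(pi) - F(0) = (1/4) - (1/4) = 0.

0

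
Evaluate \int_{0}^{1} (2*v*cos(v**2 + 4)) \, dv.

sin(5) - sin(4)

Let u = v**2 + 4, so du = 2*v dv. When v = 0, u = 4; when v = 1, u = 5.
The integral becomes ∫ cos(u) du from 4 to 5, with antiderivative sin(u).
Back in v: F(v) = sin(v**2 + 4).
Then F(1) - F(0) = (sin(5)) - (sin(4)) = sin(5) - sin(4).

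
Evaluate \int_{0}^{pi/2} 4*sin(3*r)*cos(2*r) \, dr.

Use the identity sin(3*r)cos(2*r) = [sin(5*r) + sin(r)]/2.
An antiderivative is F(r) = -2*cos(r) - 2*cos(5*r)/5.
Then F(pi/2) - F(0) = (0) - (-12/5) = 12/5.

12/5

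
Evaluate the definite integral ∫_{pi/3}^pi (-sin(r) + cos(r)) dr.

-3/2 - sqrt(3)/2

An antiderivative is F(r) = sin(r) + cos(r).
Then F(pi) - F(pi/3) = (-1) - (1/2 + sqrt(3)/2) = -3/2 - sqrt(3)/2.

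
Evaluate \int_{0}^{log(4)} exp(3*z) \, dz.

Let u = exp(z), so du = exp(z) dz. When z = 0, u = 1; when z = log(4), u = 4.
The integral becomes ∫ u**2 du from 1 to 4, with antiderivative u**3/3.
Back in z: F(z) = exp(3*z)/3.
Then F(log(4)) - F(0) = (64/3) - (1/3) = 21.

21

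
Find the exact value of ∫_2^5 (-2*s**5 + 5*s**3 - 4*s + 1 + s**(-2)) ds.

-89289/20

By the power rule, an antiderivative is F(s) = -s**6/3 + 5*s**4/4 - 2*s**2 + s - 1/s.
Then F(5) - F(2) = (-268337/60) - (-47/6) = -89289/20.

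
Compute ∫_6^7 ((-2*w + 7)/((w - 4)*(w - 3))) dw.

-log(2)

Factor the denominator: w**2 - 7*w + 12 = (w - 3)(w - 4).
Partial fractions: (-2*w + 7)/((w - 4)*(w - 3)) = -1/(w - 3) - 1/(w - 4).
An antiderivative is F(w) = -log(w - 4) - log(w - 3).
Then F(7) - F(6) = (-log(12)) - (-log(6)) = -log(2).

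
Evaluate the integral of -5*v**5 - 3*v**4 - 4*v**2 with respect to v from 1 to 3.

-11798/15

By the power rule, an antiderivative is F(v) = -5*v**6/6 - 3*v**5/5 - 4*v**3/3.
Then F(3) - F(1) = (-7893/10) - (-83/30) = -11798/15.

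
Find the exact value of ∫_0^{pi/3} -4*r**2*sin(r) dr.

Integrate by parts twice (u = r^2, dv = -4*sin(r) dr).
An antiderivative is F(r) = 4*r**2*cos(r) - 8*r*sin(r) - 8*cos(r).
Then F(pi/3) - F(0) = (-4*sqrt(3)*pi/3 - 4 + 2*pi**2/9) - (-8) = -4*sqrt(3)*pi/3 + 2*pi**2/9 + 4.

-4*sqrt(3)*pi/3 + 2*pi**2/9 + 4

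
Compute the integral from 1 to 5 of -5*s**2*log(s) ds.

620/9 - 625*log(5)/3

Integrate by parts once (u = ln s, dv = -5*s**2 ds).
An antiderivative is F(s) = -5*s**3*(3*log(s) - 1)/9.
Then F(5) - F(1) = (625/9 - 625*log(5)/3) - (5/9) = 620/9 - 625*log(5)/3.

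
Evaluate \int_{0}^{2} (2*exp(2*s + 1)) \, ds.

-exp(1) + exp(5)

Let u = 2*s + 1, so du = 2 ds. When s = 0, u = 1; when s = 2, u = 5.
The integral becomes ∫ exp(u) du from 1 to 5, with antiderivative exp(u).
Back in s: F(s) = exp(2*s + 1).
Then F(2) - F(0) = (exp(5)) - (exp(1)) = -exp(1) + exp(5).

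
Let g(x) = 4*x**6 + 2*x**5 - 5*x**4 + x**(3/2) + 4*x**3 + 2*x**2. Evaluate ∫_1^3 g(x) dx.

18*sqrt(3)/5 + 47136/35

By the power rule, an antiderivative is F(x) = 4*x**7/7 + x**6/3 + 2*x**(5/2)/5 - x**5 + x**4 + 2*x**3/3.
Then F(3) - F(1) = (18*sqrt(3)/5 + 9441/7) - (69/35) = 18*sqrt(3)/5 + 47136/35.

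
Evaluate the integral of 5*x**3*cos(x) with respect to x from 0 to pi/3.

-5*sqrt(3)*pi + 5*sqrt(3)*pi**3/54 + 5*pi**2/6 + 15

Integrate by parts 3 times (u = x^3, dv = 5*cos(x) dx).
An antiderivative is F(x) = 5*x**3*sin(x) + 15*x**2*cos(x) - 30*x*sin(x) - 30*cos(x).
Then F(pi/3) - F(0) = (-5*sqrt(3)*pi - 15 + 5*sqrt(3)*pi**3/54 + 5*pi**2/6) - (-30) = -5*sqrt(3)*pi + 5*sqrt(3)*pi**3/54 + 5*pi**2/6 + 15.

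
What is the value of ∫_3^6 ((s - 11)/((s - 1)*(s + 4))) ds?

Factor the denominator: s**2 + 3*s - 4 = (s + 4)(s - 1).
Partial fractions: (s - 11)/((s - 1)*(s + 4)) = 3/(s + 4) - 2/(s - 1).
An antiderivative is F(s) = -2*log(s - 1) + 3*log(s + 4).
Then F(6) - F(3) = (log(40)) - (-2*log(2) + 3*log(7)) = -3*log(7) + log(5) + 5*log(2).

-3*log(7) + log(5) + 5*log(2)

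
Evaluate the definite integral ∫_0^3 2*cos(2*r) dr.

sin(6)

Let u = 2*r, so du = 2 dr. When r = 0, u = 0; when r = 3, u = 6.
The integral becomes ∫ cos(u) du from 0 to 6, with antiderivative sin(u).
Back in r: F(r) = sin(2*r).
Then F(3) - F(0) = (sin(6)) - (0) = sin(6).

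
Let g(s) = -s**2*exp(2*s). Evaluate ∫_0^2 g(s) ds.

Integrate by parts twice (u = s^2, dv = -exp(2*s) ds).
An antiderivative is F(s) = (-2*s**2 + 2*s - 1)*exp(2*s)/4.
Then F(2) - F(0) = (-5*exp(4)/4) - (-1/4) = 1/4 - 5*exp(4)/4.

1/4 - 5*exp(4)/4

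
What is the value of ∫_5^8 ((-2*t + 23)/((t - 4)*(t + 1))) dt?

-5*log(3) + 11*log(2)

Factor the denominator: t**2 - 3*t - 4 = (t + 1)(t - 4).
Partial fractions: (-2*t + 23)/((t - 4)*(t + 1)) = -5/(t + 1) + 3/(t - 4).
An antiderivative is F(t) = 3*log(t - 4) - 5*log(t + 1).
Then F(8) - F(5) = (-10*log(3) + 6*log(2)) - (-5*log(3) - 5*log(2)) = -5*log(3) + 11*log(2).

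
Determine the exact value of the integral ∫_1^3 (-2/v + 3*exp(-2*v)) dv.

An antiderivative is F(v) = -2*log(v) - 3*exp(-2*v)/2.
Then F(3) - F(1) = (-2*log(3) - 3*exp(-6)/2) - (-3*exp(-2)/2) = -2*log(3) - 3*exp(-6)/2 + 3*exp(-2)/2.

-2*log(3) - 3*exp(-6)/2 + 3*exp(-2)/2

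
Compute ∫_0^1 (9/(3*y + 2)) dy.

Let u = 3*y + 2, so du = 3 dy. When y = 0, u = 2; when y = 1, u = 5.
The integral becomes 3·∫ 1/u du from 2 to 5, with antiderivative 3*log(u).
Back in y: F(y) = 3*log(3*y + 2).
Then F(1) - F(0) = (3*log(5)) - (log(8)) = -3*log(2) + 3*log(5).

-3*log(2) + 3*log(5)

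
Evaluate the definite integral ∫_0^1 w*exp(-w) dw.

Integrate by parts once (u = w, dv = exp(-w) dw).
An antiderivative is F(w) = (-w - 1)*exp(-w).
Then F(1) - F(0) = (-2*exp(-1)) - (-1) = 1 - 2*exp(-1).

1 - 2*exp(-1)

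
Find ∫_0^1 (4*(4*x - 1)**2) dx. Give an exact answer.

Let u = 4*x - 1, so du = 4 dx. When x = 0, u = -1; when x = 1, u = 3.
The integral becomes ∫ u**2 du from -1 to 3, with antiderivative u**3/3.
Back in x: F(x) = (4*x - 1)**3/3.
Then F(1) - F(0) = (9) - (-1/3) = 28/3.

28/3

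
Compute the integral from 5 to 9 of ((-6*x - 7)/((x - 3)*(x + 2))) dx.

-5*log(3) - log(11) + log(7)

Factor the denominator: x**2 - x - 6 = (x + 2)(x - 3).
Partial fractions: (-6*x - 7)/((x - 3)*(x + 2)) = -1/(x + 2) - 5/(x - 3).
An antiderivative is F(x) = -5*log(x - 3) - log(x + 2).
Then F(9) - F(5) = (-5*log(3) - 5*log(2) - log(11)) - (-5*log(2) - log(7)) = -5*log(3) - log(11) + log(7).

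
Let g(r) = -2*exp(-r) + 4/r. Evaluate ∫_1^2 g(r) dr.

-2*exp(-1) + 2*exp(-2) + 4*log(2)

An antiderivative is F(r) = 4*log(r) + 2*exp(-r).
Then F(2) - F(1) = (2*exp(-2) + 4*log(2)) - (2*exp(-1)) = -2*exp(-1) + 2*exp(-2) + 4*log(2).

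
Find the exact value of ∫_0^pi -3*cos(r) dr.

0

An antiderivative is F(r) = -3*sin(r).
Then F(pi) - F(0) = (0) - (0) = 0.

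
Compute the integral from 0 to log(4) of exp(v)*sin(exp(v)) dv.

cos(1) - cos(4)

Let u = exp(v), so du = exp(v) dv. When v = 0, u = 1; when v = log(4), u = 4.
The integral becomes ∫ sin(u) du from 1 to 4, with antiderivative -cos(u).
Back in v: F(v) = -cos(exp(v)).
Then F(log(4)) - F(0) = (-cos(4)) - (-cos(1)) = cos(1) - cos(4).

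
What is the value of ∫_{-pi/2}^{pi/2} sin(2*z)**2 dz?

pi/2

Use the identity sin^2(2*z) = (1 - cos(4*z))/2.
An antiderivative is F(z) = z/2 - sin(4*z)/8.
Then F(pi/2) - F(-pi/2) = (pi/4) - (-pi/4) = pi/2.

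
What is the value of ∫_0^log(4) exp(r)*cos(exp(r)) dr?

Let u = exp(r), so du = exp(r) dr. When r = 0, u = 1; when r = log(4), u = 4.
The integral becomes ∫ cos(u) du from 1 to 4, with antiderivative sin(u).
Back in r: F(r) = sin(exp(r)).
Then F(log(4)) - F(0) = (sin(4)) - (sin(1)) = -sin(1) + sin(4).

-sin(1) + sin(4)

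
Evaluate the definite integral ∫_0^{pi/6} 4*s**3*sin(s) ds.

Integrate by parts 3 times (u = s^3, dv = 4*sin(s) ds).
An antiderivative is F(s) = -4*s**3*cos(s) + 12*s**2*sin(s) + 24*s*cos(s) - 24*sin(s).
Then F(pi/6) - F(0) = (-12 - sqrt(3)*pi**3/108 + pi**2/6 + 2*sqrt(3)*pi) - (0) = -12 - sqrt(3)*pi**3/108 + pi**2/6 + 2*sqrt(3)*pi.

-12 - sqrt(3)*pi**3/108 + pi**2/6 + 2*sqrt(3)*pi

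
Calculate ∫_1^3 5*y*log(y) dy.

-10 + 45*log(3)/2

Integrate by parts once (u = ln y, dv = 5*y dy).
An antiderivative is F(y) = 5*y**2*(2*log(y) - 1)/4.
Then F(3) - F(1) = (-45/4 + 45*log(3)/2) - (-5/4) = -10 + 45*log(3)/2.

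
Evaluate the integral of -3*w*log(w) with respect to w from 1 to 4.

Integrate by parts once (u = ln w, dv = -3*w dw).
An antiderivative is F(w) = -3*w**2*(2*log(w) - 1)/4.
Then F(4) - F(1) = (12 - 48*log(2)) - (3/4) = 45/4 - 48*log(2).

45/4 - 48*log(2)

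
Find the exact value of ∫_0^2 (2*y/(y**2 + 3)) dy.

Let u = y**2 + 3, so du = 2*y dy. When y = 0, u = 3; when y = 2, u = 7.
The integral becomes ∫ 1/u du from 3 to 7, with antiderivative log(u).
Back in y: F(y) = log(y**2 + 3).
Then F(2) - F(0) = (log(7)) - (log(3)) = log(7/3).

log(7/3)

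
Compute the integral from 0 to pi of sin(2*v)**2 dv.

pi/2

Use the identity sin^2(2*v) = (1 - cos(4*v))/2.
An antiderivative is F(v) = v/2 - sin(4*v)/8.
Then F(pi) - F(0) = (pi/2) - (0) = pi/2.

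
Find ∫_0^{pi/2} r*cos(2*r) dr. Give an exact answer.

Integrate by parts once (u = r, dv = cos(2*r) dr).
An antiderivative is F(r) = r*sin(2*r)/2 + cos(2*r)/4.
Then F(pi/2) - F(0) = (-1/4) - (1/4) = -1/2.

-1/2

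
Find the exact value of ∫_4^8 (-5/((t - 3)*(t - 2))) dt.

Factor the denominator: t**2 - 5*t + 6 = (t - 2)(t - 3).
Partial fractions: -5/((t - 3)*(t - 2)) = 5/(t - 2) - 5/(t - 3).
An antiderivative is F(t) = -5*log(t - 3) + 5*log(t - 2).
Then F(8) - F(4) = (-5*log(5) + 5*log(2) + 5*log(3)) - (log(32)) = -5*log(5) + 5*log(3).

-5*log(5) + 5*log(3)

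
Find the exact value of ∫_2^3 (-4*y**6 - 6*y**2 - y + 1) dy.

-17025/14

By the power rule, an antiderivative is F(y) = -4*y**7/7 - 2*y**3 - y**2/2 + y.
Then F(3) - F(2) = (-18273/14) - (-624/7) = -17025/14.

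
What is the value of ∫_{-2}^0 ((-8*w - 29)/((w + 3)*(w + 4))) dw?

Factor the denominator: w**2 + 7*w + 12 = (w + 4)(w + 3).
Partial fractions: (-8*w - 29)/((w + 3)*(w + 4)) = -3/(w + 4) - 5/(w + 3).
An antiderivative is F(w) = -5*log(w + 3) - 3*log(w + 4).
Then F(0) - F(-2) = (-5*log(3) - 6*log(2)) - (-log(8)) = -5*log(3) - 3*log(2).

-5*log(3) - 3*log(2)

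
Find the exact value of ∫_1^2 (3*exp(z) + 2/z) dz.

An antiderivative is F(z) = 3*exp(z) + 2*log(z).
Then F(2) - F(1) = (log(4) + 3*exp(2)) - (3*exp(1)) = -3*exp(1) + log(4) + 3*exp(2).

-3*exp(1) + log(4) + 3*exp(2)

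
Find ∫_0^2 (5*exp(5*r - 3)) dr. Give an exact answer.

Let u = 5*r - 3, so du = 5 dr. When r = 0, u = -3; when r = 2, u = 7.
The integral becomes ∫ exp(u) du from -3 to 7, with antiderivative exp(u).
Back in r: F(r) = exp(5*r - 3).
Then F(2) - F(0) = (exp(7)) - (exp(-3)) = -(1 - exp(10))*exp(-3).

-(1 - exp(10))*exp(-3)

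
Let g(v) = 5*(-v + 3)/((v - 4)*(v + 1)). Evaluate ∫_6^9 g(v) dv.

-5*log(5) - 3*log(2) + 4*log(7)

Factor the denominator: v**2 - 3*v - 4 = (v + 1)(v - 4).
Partial fractions: 5*(-v + 3)/((v - 4)*(v + 1)) = -4/(v + 1) - 1/(v - 4).
An antiderivative is F(v) = -log(v - 4) - 4*log(v + 1).
Then F(9) - F(6) = (-5*log(5) - 4*log(2)) - (-4*log(7) - log(2)) = -5*log(5) - 3*log(2) + 4*log(7).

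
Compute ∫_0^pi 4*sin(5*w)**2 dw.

Use the identity sin^2(5*w) = (1 - cos(10*w))/2.
An antiderivative is F(w) = 2*w - sin(10*w)/5.
Then F(pi) - F(0) = (2*pi) - (0) = 2*pi.

2*pi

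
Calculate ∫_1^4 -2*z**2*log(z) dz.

Integrate by parts once (u = ln z, dv = -2*z**2 dz).
An antiderivative is F(z) = -2*z**3*(3*log(z) - 1)/9.
Then F(4) - F(1) = (128/9 - 256*log(2)/3) - (2/9) = 14 - 256*log(2)/3.

14 - 256*log(2)/3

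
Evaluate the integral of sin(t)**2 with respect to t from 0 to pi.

pi/2

Use the identity sin^2(t) = (1 - cos(2*t))/2.
An antiderivative is F(t) = t/2 - sin(2*t)/4.
Then F(pi) - F(0) = (pi/2) - (0) = pi/2.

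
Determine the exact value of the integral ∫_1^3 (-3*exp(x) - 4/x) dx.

An antiderivative is F(x) = -3*exp(x) - 4*log(x).
Then F(3) - F(1) = (-3*exp(3) - log(81)) - (-3*exp(1)) = -3*exp(3) - log(81) + 3*exp(1).

-3*exp(3) - log(81) + 3*exp(1)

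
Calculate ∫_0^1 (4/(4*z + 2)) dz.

log(3)

Let u = 4*z + 2, so du = 4 dz. When z = 0, u = 2; when z = 1, u = 6.
The integral becomes ∫ 1/u du from 2 to 6, with antiderivative log(u).
Back in z: F(z) = log(4*z + 2).
Then F(1) - F(0) = (log(6)) - (log(2)) = log(3).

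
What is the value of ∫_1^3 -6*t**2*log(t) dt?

52/3 - 54*log(3)

Integrate by parts once (u = ln t, dv = -6*t**2 dt).
An antiderivative is F(t) = -2*t**3*(3*log(t) - 1)/3.
Then F(3) - F(1) = (18 - 54*log(3)) - (2/3) = 52/3 - 54*log(3).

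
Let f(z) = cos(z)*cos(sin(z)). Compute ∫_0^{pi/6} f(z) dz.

Let u = sin(z), so du = cos(z) dz. When z = 0, u = 0; when z = pi/6, u = 1/2.
The integral becomes ∫ cos(u) du from 0 to 1/2, with antiderivative sin(u).
Back in z: F(z) = sin(sin(z)).
Then F(pi/6) - F(0) = (sin(1/2)) - (0) = sin(1/2).

sin(1/2)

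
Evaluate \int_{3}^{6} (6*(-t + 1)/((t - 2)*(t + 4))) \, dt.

-5*log(5) - 7*log(2) + 5*log(7)

Factor the denominator: t**2 + 2*t - 8 = (t + 4)(t - 2).
Partial fractions: 6*(-t + 1)/((t - 2)*(t + 4)) = -5/(t + 4) - 1/(t - 2).
An antiderivative is F(t) = -log(t - 2) - 5*log(t + 4).
Then F(6) - F(3) = (-5*log(5) - 7*log(2)) - (-5*log(7)) = -5*log(5) - 7*log(2) + 5*log(7).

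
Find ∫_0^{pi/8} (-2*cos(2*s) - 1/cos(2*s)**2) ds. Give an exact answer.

An antiderivative is F(s) = -sin(2*s) - tan(2*s)/2.
Then F(pi/8) - F(0) = (-sqrt(2)/2 - 1/2) - (0) = -sqrt(2)/2 - 1/2.

-sqrt(2)/2 - 1/2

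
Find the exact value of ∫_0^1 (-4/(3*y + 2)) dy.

An antiderivative is F(y) = -4*log(3*y + 2)/3.
Then F(1) - F(0) = (-4*log(5)/3) - (-4*log(2)/3) = -4*log(5)/3 + 4*log(2)/3.

-4*log(5)/3 + 4*log(2)/3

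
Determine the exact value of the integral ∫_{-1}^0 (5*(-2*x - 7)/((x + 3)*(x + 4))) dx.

-log(32)

Factor the denominator: x**2 + 7*x + 12 = (x + 4)(x + 3).
Partial fractions: 5*(-2*x - 7)/((x + 3)*(x + 4)) = -5/(x + 4) - 5/(x + 3).
An antiderivative is F(x) = -5*log(x + 3) - 5*log(x + 4).
Then F(0) - F(-1) = (-10*log(2) - 5*log(3)) - (-5*log(3) - 5*log(2)) = -log(32).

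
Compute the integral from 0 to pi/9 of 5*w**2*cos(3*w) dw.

Integrate by parts twice (u = w^2, dv = 5*cos(3*w) dw).
An antiderivative is F(w) = 5*w**2*sin(3*w)/3 + 10*w*cos(3*w)/9 - 10*sin(3*w)/27.
Then F(pi/9) - F(0) = (-5*sqrt(3)/27 + 5*sqrt(3)*pi**2/486 + 5*pi/81) - (0) = -5*sqrt(3)/27 + 5*sqrt(3)*pi**2/486 + 5*pi/81.

-5*sqrt(3)/27 + 5*sqrt(3)*pi**2/486 + 5*pi/81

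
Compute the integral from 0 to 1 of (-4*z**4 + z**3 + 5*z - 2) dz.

-1/20

By the power rule, an antiderivative is F(z) = -4*z**5/5 + z**4/4 + 5*z**2/2 - 2*z.
Then F(1) - F(0) = (-1/20) - (0) = -1/20.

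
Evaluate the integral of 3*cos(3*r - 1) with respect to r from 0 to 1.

sin(1) + sin(2)

Let u = 3*r - 1, so du = 3 dr. When r = 0, u = -1; when r = 1, u = 2.
The integral becomes ∫ cos(u) du from -1 to 2, with antiderivative sin(u).
Back in r: F(r) = sin(3*r - 1).
Then F(1) - F(0) = (sin(2)) - (-sin(1)) = sin(1) + sin(2).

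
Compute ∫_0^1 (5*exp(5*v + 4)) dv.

-exp(4) + exp(9)

Let u = 5*v + 4, so du = 5 dv. When v = 0, u = 4; when v = 1, u = 9.
The integral becomes ∫ exp(u) du from 4 to 9, with antiderivative exp(u).
Back in v: F(v) = exp(5*v + 4).
Then F(1) - F(0) = (exp(9)) - (exp(4)) = -exp(4) + exp(9).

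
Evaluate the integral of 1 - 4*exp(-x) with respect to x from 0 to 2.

-2 + 4*exp(-2)

An antiderivative is F(x) = x + 4*exp(-x).
Then F(2) - F(0) = (4*exp(-2) + 2) - (4) = -2 + 4*exp(-2).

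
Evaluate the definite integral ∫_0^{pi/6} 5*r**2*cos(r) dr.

-5 + 5*pi**2/72 + 5*sqrt(3)*pi/6

Integrate by parts twice (u = r^2, dv = 5*cos(r) dr).
An antiderivative is F(r) = 5*r**2*sin(r) + 10*r*cos(r) - 10*sin(r).
Then F(pi/6) - F(0) = (-5 + 5*pi**2/72 + 5*sqrt(3)*pi/6) - (0) = -5 + 5*pi**2/72 + 5*sqrt(3)*pi/6.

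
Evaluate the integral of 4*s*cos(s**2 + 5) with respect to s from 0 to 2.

Let u = s**2 + 5, so du = 2*s ds. When s = 0, u = 5; when s = 2, u = 9.
The integral becomes 2·∫ cos(u) du from 5 to 9, with antiderivative 2*sin(u).
Back in s: F(s) = 2*sin(s**2 + 5).
Then F(2) - F(0) = (2*sin(9)) - (2*sin(5)) = 2*sin(9) - 2*sin(5).

2*sin(9) - 2*sin(5)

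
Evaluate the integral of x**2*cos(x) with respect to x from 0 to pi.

Integrate by parts twice (u = x^2, dv = cos(x) dx).
An antiderivative is F(x) = x**2*sin(x) + 2*x*cos(x) - 2*sin(x).
Then F(pi) - F(0) = (-2*pi) - (0) = -2*pi.

-2*pi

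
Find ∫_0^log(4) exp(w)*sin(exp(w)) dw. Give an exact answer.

Let u = exp(w), so du = exp(w) dw. When w = 0, u = 1; when w = log(4), u = 4.
The integral becomes ∫ sin(u) du from 1 to 4, with antiderivative -cos(u).
Back in w: F(w) = -cos(exp(w)).
Then F(log(4)) - F(0) = (-cos(4)) - (-cos(1)) = cos(1) - cos(4).

cos(1) - cos(4)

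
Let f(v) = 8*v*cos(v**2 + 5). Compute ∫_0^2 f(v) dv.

4*sin(9) - 4*sin(5)

Let u = v**2 + 5, so du = 2*v dv. When v = 0, u = 5; when v = 2, u = 9.
The integral becomes 4·∫ cos(u) du from 5 to 9, with antiderivative 4*sin(u).
Back in v: F(v) = 4*sin(v**2 + 5).
Then F(2) - F(0) = (4*sin(9)) - (4*sin(5)) = 4*sin(9) - 4*sin(5).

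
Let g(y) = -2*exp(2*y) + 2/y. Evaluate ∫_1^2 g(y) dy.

An antiderivative is F(y) = -exp(2*y) + 2*log(y).
Then F(2) - F(1) = (-exp(4) + log(4)) - (-exp(2)) = -exp(4) + log(4) + exp(2).

-exp(4) + log(4) + exp(2)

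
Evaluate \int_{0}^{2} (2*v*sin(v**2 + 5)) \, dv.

Let u = v**2 + 5, so du = 2*v dv. When v = 0, u = 5; when v = 2, u = 9.
The integral becomes ∫ sin(u) du from 5 to 9, with antiderivative -cos(u).
Back in v: F(v) = -cos(v**2 + 5).
Then F(2) - F(0) = (-cos(9)) - (-cos(5)) = cos(5) - cos(9).

cos(5) - cos(9)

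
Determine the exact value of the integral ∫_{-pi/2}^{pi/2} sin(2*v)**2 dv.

pi/2

Use the identity sin^2(2*v) = (1 - cos(4*v))/2.
An antiderivative is F(v) = v/2 - sin(4*v)/8.
Then F(pi/2) - F(-pi/2) = (pi/4) - (-pi/4) = pi/2.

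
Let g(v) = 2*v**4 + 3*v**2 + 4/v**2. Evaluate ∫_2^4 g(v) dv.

By the power rule, an antiderivative is F(v) = 2*v**5/5 + v**3 - 4/v.
Then F(4) - F(2) = (2363/5) - (94/5) = 2269/5.

2269/5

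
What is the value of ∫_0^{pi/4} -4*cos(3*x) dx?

An antiderivative is F(x) = -4*sin(3*x)/3.
Then F(pi/4) - F(0) = (-2*sqrt(2)/3) - (0) = -2*sqrt(2)/3.

-2*sqrt(2)/3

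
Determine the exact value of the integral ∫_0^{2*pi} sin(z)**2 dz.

pi

Use the identity sin^2(z) = (1 - cos(2*z))/2.
An antiderivative is F(z) = z/2 - sin(2*z)/4.
Then F(2*pi) - F(0) = (pi) - (0) = pi.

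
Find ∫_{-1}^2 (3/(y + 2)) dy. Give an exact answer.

log(64)

An antiderivative is F(y) = 3*log(y + 2).
Then F(2) - F(-1) = (log(64)) - (0) = log(64).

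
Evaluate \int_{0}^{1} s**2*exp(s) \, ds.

Integrate by parts twice (u = s^2, dv = exp(s) ds).
An antiderivative is F(s) = (s**2 - 2*s + 2)*exp(s).
Then F(1) - F(0) = (E) - (2) = -2 + E.

-2 + E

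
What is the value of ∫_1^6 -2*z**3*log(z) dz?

-648*log(3) - 648*log(2) + 1295/8

Integrate by parts once (u = ln z, dv = -2*z**3 dz).
An antiderivative is F(z) = -z**4*(4*log(z) - 1)/8.
Then F(6) - F(1) = (-648*log(3) - 648*log(2) + 162) - (1/8) = -648*log(3) - 648*log(2) + 1295/8.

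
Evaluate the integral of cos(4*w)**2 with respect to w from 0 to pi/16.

1/16 + pi/32

Use the identity cos^2(4*w) = (1 + cos(8*w))/2.
An antiderivative is F(w) = w/2 + sin(8*w)/16.
Then F(pi/16) - F(0) = (1/16 + pi/32) - (0) = 1/16 + pi/32.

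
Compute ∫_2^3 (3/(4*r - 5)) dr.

-3*log(3)/4 + 3*log(7)/4

An antiderivative is F(r) = 3*log(4*r - 5)/4.
Then F(3) - F(2) = (3*log(7)/4) - (3*log(3)/4) = -3*log(3)/4 + 3*log(7)/4.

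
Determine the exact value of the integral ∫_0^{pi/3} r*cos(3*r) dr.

Integrate by parts once (u = r, dv = cos(3*r) dr).
An antiderivative is F(r) = r*sin(3*r)/3 + cos(3*r)/9.
Then F(pi/3) - F(0) = (-1/9) - (1/9) = -2/9.

-2/9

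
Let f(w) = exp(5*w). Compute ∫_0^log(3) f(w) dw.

242/5

Let u = exp(w), so du = exp(w) dw. When w = 0, u = 1; when w = log(3), u = 3.
The integral becomes ∫ u**4 du from 1 to 3, with antiderivative u**5/5.
Back in w: F(w) = exp(5*w)/5.
Then F(log(3)) - F(0) = (243/5) - (1/5) = 242/5.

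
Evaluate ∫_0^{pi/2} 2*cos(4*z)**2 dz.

Use the identity cos^2(4*z) = (1 + cos(8*z))/2.
An antiderivative is F(z) = z + sin(8*z)/8.
Then F(pi/2) - F(0) = (pi/2) - (0) = pi/2.

pi/2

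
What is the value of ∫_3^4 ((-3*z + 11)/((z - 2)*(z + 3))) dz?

Factor the denominator: z**2 + z - 6 = (z + 3)(z - 2).
Partial fractions: (-3*z + 11)/((z - 2)*(z + 3)) = -4/(z + 3) + 1/(z - 2).
An antiderivative is F(z) = log(z - 2) - 4*log(z + 3).
Then F(4) - F(3) = (-4*log(7) + log(2)) - (-4*log(3) - 4*log(2)) = -4*log(7) + 5*log(2) + 4*log(3).

-4*log(7) + 5*log(2) + 4*log(3)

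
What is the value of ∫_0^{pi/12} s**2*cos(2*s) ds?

-1/8 + pi**2/576 + sqrt(3)*pi/48

Integrate by parts twice (u = s^2, dv = cos(2*s) ds).
An antiderivative is F(s) = s**2*sin(2*s)/2 + s*cos(2*s)/2 - sin(2*s)/4.
Then F(pi/12) - F(0) = (-1/8 + pi**2/576 + sqrt(3)*pi/48) - (0) = -1/8 + pi**2/576 + sqrt(3)*pi/48.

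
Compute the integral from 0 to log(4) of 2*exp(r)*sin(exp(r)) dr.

Let u = exp(r), so du = exp(r) dr. When r = 0, u = 1; when r = log(4), u = 4.
The integral becomes 2·∫ sin(u) du from 1 to 4, with antiderivative -2*cos(u).
Back in r: F(r) = -2*cos(exp(r)).
Then F(log(4)) - F(0) = (-2*cos(4)) - (-2*cos(1)) = 2*cos(1) - 2*cos(4).

2*cos(1) - 2*cos(4)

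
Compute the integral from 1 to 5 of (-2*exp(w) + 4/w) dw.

-2*exp(5) + 2*exp(1) + 4*log(5)

An antiderivative is F(w) = -2*exp(w) + 4*log(w).
Then F(5) - F(1) = (-2*exp(5) + 4*log(5)) - (-2*exp(1)) = -2*exp(5) + 2*exp(1) + 4*log(5).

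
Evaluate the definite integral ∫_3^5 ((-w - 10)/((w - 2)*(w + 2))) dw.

Factor the denominator: w**2 - 4 = (w + 2)(w - 2).
Partial fractions: (-w - 10)/((w - 2)*(w + 2)) = 2/(w + 2) - 3/(w - 2).
An antiderivative is F(w) = -3*log(w - 2) + 2*log(w + 2).
Then F(5) - F(3) = (log(49/27)) - (log(25)) = -3*log(3) - 2*log(5) + 2*log(7).

-3*log(3) - 2*log(5) + 2*log(7)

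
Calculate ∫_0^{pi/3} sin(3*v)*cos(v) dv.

Use the identity sin(3*v)cos(v) = [sin(4*v) + sin(2*v)]/2.
An antiderivative is F(v) = -cos(2*v)/4 - cos(4*v)/8.
Then F(pi/3) - F(0) = (3/16) - (-3/8) = 9/16.

9/16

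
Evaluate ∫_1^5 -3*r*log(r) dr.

18 - 75*log(5)/2

Integrate by parts once (u = ln r, dv = -3*r dr).
An antiderivative is F(r) = -3*r**2*(2*log(r) - 1)/4.
Then F(5) - F(1) = (75/4 - 75*log(5)/2) - (3/4) = 18 - 75*log(5)/2.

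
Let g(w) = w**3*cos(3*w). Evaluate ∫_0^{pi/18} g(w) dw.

Integrate by parts 3 times (u = w^3, dv = cos(3*w) dw).
An antiderivative is F(w) = w**3*sin(3*w)/3 + w**2*cos(3*w)/3 - 2*w*sin(3*w)/9 - 2*cos(3*w)/27.
Then F(pi/18) - F(0) = (-sqrt(3)/27 - pi/162 + pi**3/34992 + sqrt(3)*pi**2/1944) - (-2/27) = -sqrt(3)/27 - pi/162 + pi**3/34992 + sqrt(3)*pi**2/1944 + 2/27.

-sqrt(3)/27 - pi/162 + pi**3/34992 + sqrt(3)*pi**2/1944 + 2/27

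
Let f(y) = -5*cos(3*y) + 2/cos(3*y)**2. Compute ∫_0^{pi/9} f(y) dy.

-sqrt(3)/6

An antiderivative is F(y) = -5*sin(3*y)/3 + 2*tan(3*y)/3.
Then F(pi/9) - F(0) = (-sqrt(3)/6) - (0) = -sqrt(3)/6.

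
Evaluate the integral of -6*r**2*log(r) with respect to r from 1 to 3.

52/3 - 54*log(3)

Integrate by parts once (u = ln r, dv = -6*r**2 dr).
An antiderivative is F(r) = -2*r**3*(3*log(r) - 1)/3.
Then F(3) - F(1) = (18 - 54*log(3)) - (2/3) = 52/3 - 54*log(3).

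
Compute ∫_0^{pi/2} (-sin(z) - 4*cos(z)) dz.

-5

An antiderivative is F(z) = -4*sin(z) + cos(z).
Then F(pi/2) - F(0) = (-4) - (1) = -5.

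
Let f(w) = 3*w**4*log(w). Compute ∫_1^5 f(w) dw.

Integrate by parts once (u = ln w, dv = 3*w**4 dw).
An antiderivative is F(w) = 3*w**5*(5*log(w) - 1)/25.
Then F(5) - F(1) = (-375 + 1875*log(5)) - (-3/25) = -9372/25 + 1875*log(5).

-9372/25 + 1875*log(5)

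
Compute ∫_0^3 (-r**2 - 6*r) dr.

By the power rule, an antiderivative is F(r) = -r**3/3 - 3*r**2.
Then F(3) - F(0) = (-36) - (0) = -36.

-36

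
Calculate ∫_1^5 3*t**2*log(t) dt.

Integrate by parts once (u = ln t, dv = 3*t**2 dt).
An antiderivative is F(t) = t**3*(3*log(t) - 1)/3.
Then F(5) - F(1) = (-125/3 + 125*log(5)) - (-1/3) = -124/3 + 125*log(5).

-124/3 + 125*log(5)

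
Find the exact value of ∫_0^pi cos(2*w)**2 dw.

pi/2

Use the identity cos^2(2*w) = (1 + cos(4*w))/2.
An antiderivative is F(w) = w/2 + sin(4*w)/8.
Then F(pi) - F(0) = (pi/2) - (0) = pi/2.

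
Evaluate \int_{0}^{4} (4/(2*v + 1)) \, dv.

log(81)

An antiderivative is F(v) = 2*log(2*v + 1).
Then F(4) - F(0) = (log(81)) - (0) = log(81).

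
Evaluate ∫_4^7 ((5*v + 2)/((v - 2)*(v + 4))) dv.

-11*log(2) + 2*log(5) + 3*log(11)

Factor the denominator: v**2 + 2*v - 8 = (v + 4)(v - 2).
Partial fractions: (5*v + 2)/((v - 2)*(v + 4)) = 3/(v + 4) + 2/(v - 2).
An antiderivative is F(v) = 2*log(v - 2) + 3*log(v + 4).
Then F(7) - F(4) = (2*log(5) + 3*log(11)) - (11*log(2)) = -11*log(2) + 2*log(5) + 3*log(11).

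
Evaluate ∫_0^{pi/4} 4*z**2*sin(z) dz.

-8 - sqrt(2)*pi**2/8 + sqrt(2)*pi + 4*sqrt(2)

Integrate by parts twice (u = z^2, dv = 4*sin(z) dz).
An antiderivative is F(z) = -4*z**2*cos(z) + 8*z*sin(z) + 8*cos(z).
Then F(pi/4) - F(0) = (sqrt(2)*(-pi**2/8 + pi + 4)) - (8) = -8 - sqrt(2)*pi**2/8 + sqrt(2)*pi + 4*sqrt(2).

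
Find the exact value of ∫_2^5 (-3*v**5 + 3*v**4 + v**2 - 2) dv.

-58917/10

By the power rule, an antiderivative is F(v) = -v**6/2 + 3*v**5/5 + v**3/3 - 2*v.
Then F(5) - F(2) = (-35435/6) - (-212/15) = -58917/10.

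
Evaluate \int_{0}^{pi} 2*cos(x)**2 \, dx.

Use the identity cos^2(x) = (1 + cos(2*x))/2.
An antiderivative is F(x) = x + sin(2*x)/2.
Then F(pi) - F(0) = (pi) - (0) = pi.

pi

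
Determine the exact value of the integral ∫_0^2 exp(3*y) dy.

An antiderivative is F(y) = exp(3*y)/3.
Then F(2) - F(0) = (exp(6)/3) - (1/3) = -1/3 + exp(6)/3.

-1/3 + exp(6)/3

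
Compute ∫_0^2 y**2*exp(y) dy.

Integrate by parts twice (u = y^2, dv = exp(y) dy).
An antiderivative is F(y) = (y**2 - 2*y + 2)*exp(y).
Then F(2) - F(0) = (2*exp(2)) - (2) = -2 + 2*exp(2).

-2 + 2*exp(2)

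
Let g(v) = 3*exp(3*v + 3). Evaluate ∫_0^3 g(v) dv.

-exp(3) + exp(12)

Let u = 3*v + 3, so du = 3 dv. When v = 0, u = 3; when v = 3, u = 12.
The integral becomes ∫ exp(u) du from 3 to 12, with antiderivative exp(u).
Back in v: F(v) = exp(3*v + 3).
Then F(3) - F(0) = (exp(12)) - (exp(3)) = -exp(3) + exp(12).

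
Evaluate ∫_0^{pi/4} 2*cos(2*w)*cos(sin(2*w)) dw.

sin(1)

Let u = sin(2*w), so du = 2*cos(2*w) dw. When w = 0, u = 0; when w = pi/4, u = 1.
The integral becomes ∫ cos(u) du from 0 to 1, with antiderivative sin(u).
Back in w: F(w) = sin(sin(2*w)).
Then F(pi/4) - F(0) = (sin(1)) - (0) = sin(1).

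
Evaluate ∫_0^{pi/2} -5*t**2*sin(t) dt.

10 - 5*pi

Integrate by parts twice (u = t^2, dv = -5*sin(t) dt).
An antiderivative is F(t) = 5*t**2*cos(t) - 10*t*sin(t) - 10*cos(t).
Then F(pi/2) - F(0) = (-5*pi) - (-10) = 10 - 5*pi.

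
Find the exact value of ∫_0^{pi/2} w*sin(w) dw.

Integrate by parts once (u = w, dv = sin(w) dw).
An antiderivative is F(w) = -w*cos(w) + sin(w).
Then F(pi/2) - F(0) = (1) - (0) = 1.

1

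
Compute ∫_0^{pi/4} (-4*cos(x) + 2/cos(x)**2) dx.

2 - 2*sqrt(2)

An antiderivative is F(x) = -4*sin(x) + 2*tan(x).
Then F(pi/4) - F(0) = (2 - 2*sqrt(2)) - (0) = 2 - 2*sqrt(2).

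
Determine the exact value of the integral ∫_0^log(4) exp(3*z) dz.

Let u = exp(z), so du = exp(z) dz. When z = 0, u = 1; when z = log(4), u = 4.
The integral becomes ∫ u**2 du from 1 to 4, with antiderivative u**3/3.
Back in z: F(z) = exp(3*z)/3.
Then F(log(4)) - F(0) = (64/3) - (1/3) = 21.

21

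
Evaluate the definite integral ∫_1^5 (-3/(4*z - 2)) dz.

-3*log(3)/2

An antiderivative is F(z) = -3*log(4*z - 2)/4.
Then F(5) - F(1) = (-3*log(18)/4) - (-3*log(2)/4) = -3*log(3)/2.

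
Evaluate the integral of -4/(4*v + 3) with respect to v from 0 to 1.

An antiderivative is F(v) = -log(4*v + 3).
Then F(1) - F(0) = (-log(7)) - (-log(3)) = log(3/7).

log(3/7)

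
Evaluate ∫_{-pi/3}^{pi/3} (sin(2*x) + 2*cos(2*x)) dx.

sqrt(3)

An antiderivative is F(x) = sin(2*x) - cos(2*x)/2.
Then F(pi/3) - F(-pi/3) = (1/4 + sqrt(3)/2) - (1/4 - sqrt(3)/2) = sqrt(3).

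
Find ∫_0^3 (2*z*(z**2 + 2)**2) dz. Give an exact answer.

441

Let u = z**2 + 2, so du = 2*z dz. When z = 0, u = 2; when z = 3, u = 11.
The integral becomes ∫ u**2 du from 2 to 11, with antiderivative u**3/3.
Back in z: F(z) = (z**2 + 2)**3/3.
Then F(3) - F(0) = (1331/3) - (8/3) = 441.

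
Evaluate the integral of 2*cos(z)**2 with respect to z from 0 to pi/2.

pi/2

Use the identity cos^2(z) = (1 + cos(2*z))/2.
An antiderivative is F(z) = z + sin(2*z)/2.
Then F(pi/2) - F(0) = (pi/2) - (0) = pi/2.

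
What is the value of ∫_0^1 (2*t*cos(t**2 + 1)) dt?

-sin(1) + sin(2)

Let u = t**2 + 1, so du = 2*t dt. When t = 0, u = 1; when t = 1, u = 2.
The integral becomes ∫ cos(u) du from 1 to 2, with antiderivative sin(u).
Back in t: F(t) = sin(t**2 + 1).
Then F(1) - F(0) = (sin(2)) - (sin(1)) = -sin(1) + sin(2).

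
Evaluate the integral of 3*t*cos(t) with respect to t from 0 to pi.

-6

Integrate by parts once (u = t, dv = 3*cos(t) dt).
An antiderivative is F(t) = 3*t*sin(t) + 3*cos(t).
Then F(pi) - F(0) = (-3) - (3) = -6.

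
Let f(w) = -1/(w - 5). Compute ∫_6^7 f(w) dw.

-log(2)

An antiderivative is F(w) = -log(w - 5).
Then F(7) - F(6) = (-log(2)) - (0) = -log(2).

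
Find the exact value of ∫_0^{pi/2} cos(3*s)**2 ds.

pi/4

Use the identity cos^2(3*s) = (1 + cos(6*s))/2.
An antiderivative is F(s) = s/2 + sin(6*s)/12.
Then F(pi/2) - F(0) = (pi/4) - (0) = pi/4.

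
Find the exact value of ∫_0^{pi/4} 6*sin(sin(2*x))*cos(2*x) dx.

Let u = sin(2*x), so du = 2*cos(2*x) dx. When x = 0, u = 0; when x = pi/4, u = 1.
The integral becomes 3·∫ sin(u) du from 0 to 1, with antiderivative -3*cos(u).
Back in x: F(x) = -3*cos(sin(2*x)).
Then F(pi/4) - F(0) = (-3*cos(1)) - (-3) = 3 - 3*cos(1).

3 - 3*cos(1)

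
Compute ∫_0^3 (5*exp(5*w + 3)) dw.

-exp(3) + exp(18)

Let u = 5*w + 3, so du = 5 dw. When w = 0, u = 3; when w = 3, u = 18.
The integral becomes ∫ exp(u) du from 3 to 18, with antiderivative exp(u).
Back in w: F(w) = exp(5*w + 3).
Then F(3) - F(0) = (exp(18)) - (exp(3)) = -exp(3) + exp(18).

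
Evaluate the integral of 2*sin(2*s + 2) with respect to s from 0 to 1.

Let u = 2*s + 2, so du = 2 ds. When s = 0, u = 2; when s = 1, u = 4.
The integral becomes ∫ sin(u) du from 2 to 4, with antiderivative -cos(u).
Back in s: F(s) = -cos(2*s + 2).
Then F(1) - F(0) = (-cos(4)) - (-cos(2)) = cos(2) - cos(4).

cos(2) - cos(4)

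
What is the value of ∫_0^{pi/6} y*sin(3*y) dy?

Integrate by parts once (u = y, dv = sin(3*y) dy).
An antiderivative is F(y) = -y*cos(3*y)/3 + sin(3*y)/9.
Then F(pi/6) - F(0) = (1/9) - (0) = 1/9.

1/9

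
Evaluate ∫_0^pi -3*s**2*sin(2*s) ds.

Integrate by parts twice (u = s^2, dv = -3*sin(2*s) ds).
An antiderivative is F(s) = 3*s**2*cos(2*s)/2 - 3*s*sin(2*s)/2 - 3*cos(2*s)/4.
Then F(pi) - F(0) = (-3/4 + 3*pi**2/2) - (-3/4) = 3*pi**2/2.

3*pi**2/2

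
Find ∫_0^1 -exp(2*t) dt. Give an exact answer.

An antiderivative is F(t) = -exp(2*t)/2.
Then F(1) - F(0) = (-exp(2)/2) - (-1/2) = 1/2 - exp(2)/2.

1/2 - exp(2)/2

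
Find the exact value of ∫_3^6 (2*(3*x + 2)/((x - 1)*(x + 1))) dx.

-7*log(2) + log(7) + 5*log(5)

Factor the denominator: x**2 - 1 = (x + 1)(x - 1).
Partial fractions: 2*(3*x + 2)/((x - 1)*(x + 1)) = 1/(x + 1) + 5/(x - 1).
An antiderivative is F(x) = 5*log(x - 1) + log(x + 1).
Then F(6) - F(3) = (log(7) + 5*log(5)) - (7*log(2)) = -7*log(2) + log(7) + 5*log(5).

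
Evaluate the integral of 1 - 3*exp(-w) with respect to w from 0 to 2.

An antiderivative is F(w) = w + 3*exp(-w).
Then F(2) - F(0) = (3*exp(-2) + 2) - (3) = -1 + 3*exp(-2).

-1 + 3*exp(-2)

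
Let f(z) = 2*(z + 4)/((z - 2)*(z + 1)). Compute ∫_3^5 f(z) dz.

log(36)

Factor the denominator: z**2 - z - 2 = (z + 1)(z - 2).
Partial fractions: 2*(z + 4)/((z - 2)*(z + 1)) = -2/(z + 1) + 4/(z - 2).
An antiderivative is F(z) = 4*log(z - 2) - 2*log(z + 1).
Then F(5) - F(3) = (log(9/4)) - (-log(16)) = log(36).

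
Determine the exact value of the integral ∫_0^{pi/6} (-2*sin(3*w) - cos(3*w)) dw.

An antiderivative is F(w) = -sin(3*w)/3 + 2*cos(3*w)/3.
Then F(pi/6) - F(0) = (-1/3) - (2/3) = -1.

-1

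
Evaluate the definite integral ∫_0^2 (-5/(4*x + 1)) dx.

An antiderivative is F(x) = -5*log(4*x + 1)/4.
Then F(2) - F(0) = (-5*log(3)/2) - (0) = -5*log(3)/2.

-5*log(3)/2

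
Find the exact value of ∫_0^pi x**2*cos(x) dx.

-2*pi

Integrate by parts twice (u = x^2, dv = cos(x) dx).
An antiderivative is F(x) = x**2*sin(x) + 2*x*cos(x) - 2*sin(x).
Then F(pi) - F(0) = (-2*pi) - (0) = -2*pi.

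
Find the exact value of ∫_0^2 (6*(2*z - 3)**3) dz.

Let u = 2*z - 3, so du = 2 dz. When z = 0, u = -3; when z = 2, u = 1.
The integral becomes 3·∫ u**3 du from -3 to 1, with antiderivative 3*u**4/4.
Back in z: F(z) = 3*(2*z - 3)**4/4.
Then F(2) - F(0) = (3/4) - (243/4) = -60.

-60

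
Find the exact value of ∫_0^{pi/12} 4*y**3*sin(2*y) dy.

Integrate by parts 3 times (u = y^3, dv = 4*sin(2*y) dy).
An antiderivative is F(y) = -2*y**3*cos(2*y) + 3*y**2*sin(2*y) + 3*y*cos(2*y) - 3*sin(2*y)/2.
Then F(pi/12) - F(0) = (-3/4 - sqrt(3)*pi**3/1728 + pi**2/96 + sqrt(3)*pi/8) - (0) = -3/4 - sqrt(3)*pi**3/1728 + pi**2/96 + sqrt(3)*pi/8.

-3/4 - sqrt(3)*pi**3/1728 + pi**2/96 + sqrt(3)*pi/8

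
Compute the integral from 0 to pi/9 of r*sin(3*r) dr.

-pi/54 + sqrt(3)/18

Integrate by parts once (u = r, dv = sin(3*r) dr).
An antiderivative is F(r) = -r*cos(3*r)/3 + sin(3*r)/9.
Then F(pi/9) - F(0) = (-pi/54 + sqrt(3)/18) - (0) = -pi/54 + sqrt(3)/18.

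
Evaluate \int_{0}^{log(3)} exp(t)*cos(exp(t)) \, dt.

-sin(1) + sin(3)

Let u = exp(t), so du = exp(t) dt. When t = 0, u = 1; when t = log(3), u = 3.
The integral becomes ∫ cos(u) du from 1 to 3, with antiderivative sin(u).
Back in t: F(t) = sin(exp(t)).
Then F(log(3)) - F(0) = (sin(3)) - (sin(1)) = -sin(1) + sin(3).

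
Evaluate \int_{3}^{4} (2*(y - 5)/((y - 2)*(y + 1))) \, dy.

Factor the denominator: y**2 - y - 2 = (y + 1)(y - 2).
Partial fractions: 2*(y - 5)/((y - 2)*(y + 1)) = 4/(y + 1) - 2/(y - 2).
An antiderivative is F(y) = -2*log(y - 2) + 4*log(y + 1).
Then F(4) - F(3) = (-2*log(2) + 4*log(5)) - (8*log(2)) = -10*log(2) + 4*log(5).

-10*log(2) + 4*log(5)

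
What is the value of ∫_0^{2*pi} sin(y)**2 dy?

Use the identity sin^2(y) = (1 - cos(2*y))/2.
An antiderivative is F(y) = y/2 - sin(2*y)/4.
Then F(2*pi) - F(0) = (pi) - (0) = pi.

pi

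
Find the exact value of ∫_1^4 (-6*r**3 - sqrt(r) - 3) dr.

By the power rule, an antiderivative is F(r) = -3*r**4/2 - 2*r**(3/2)/3 - 3*r.
Then F(4) - F(1) = (-1204/3) - (-31/6) = -2377/6.

-2377/6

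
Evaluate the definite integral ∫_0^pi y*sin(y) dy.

pi

Integrate by parts once (u = y, dv = sin(y) dy).
An antiderivative is F(y) = -y*cos(y) + sin(y).
Then F(pi) - F(0) = (pi) - (0) = pi.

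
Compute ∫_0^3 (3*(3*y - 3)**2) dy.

Let u = 3*y - 3, so du = 3 dy. When y = 0, u = -3; when y = 3, u = 6.
The integral becomes ∫ u**2 du from -3 to 6, with antiderivative u**3/3.
Back in y: F(y) = (3*y - 3)**3/3.
Then F(3) - F(0) = (72) - (-9) = 81.

81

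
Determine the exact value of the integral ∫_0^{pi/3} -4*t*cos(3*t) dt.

8/9

Integrate by parts once (u = t, dv = -4*cos(3*t) dt).
An antiderivative is F(t) = -4*t*sin(3*t)/3 - 4*cos(3*t)/9.
Then F(pi/3) - F(0) = (4/9) - (-4/9) = 8/9.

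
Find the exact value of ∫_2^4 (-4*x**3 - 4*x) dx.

By the power rule, an antiderivative is F(x) = -x**4 - 2*x**2.
Then F(4) - F(2) = (-288) - (-24) = -264.

-264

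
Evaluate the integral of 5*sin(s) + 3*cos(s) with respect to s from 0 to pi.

10

An antiderivative is F(s) = 3*sin(s) - 5*cos(s).
Then F(pi) - F(0) = (5) - (-5) = 10.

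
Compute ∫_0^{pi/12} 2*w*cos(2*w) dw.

Integrate by parts once (u = w, dv = 2*cos(2*w) dw).
An antiderivative is F(w) = w*sin(2*w) + cos(2*w)/2.
Then F(pi/12) - F(0) = (pi/24 + sqrt(3)/4) - (1/2) = -1/2 + pi/24 + sqrt(3)/4.

-1/2 + pi/24 + sqrt(3)/4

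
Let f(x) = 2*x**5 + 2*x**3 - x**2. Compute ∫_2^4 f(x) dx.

By the power rule, an antiderivative is F(x) = x**6/3 + x**4/2 - x**3/3.
Then F(4) - F(2) = (1472) - (80/3) = 4336/3.

4336/3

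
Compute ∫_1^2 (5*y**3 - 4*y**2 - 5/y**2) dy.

By the power rule, an antiderivative is F(y) = 5*y**4/4 - 4*y**3/3 + 5/y.
Then F(2) - F(1) = (71/6) - (59/12) = 83/12.

83/12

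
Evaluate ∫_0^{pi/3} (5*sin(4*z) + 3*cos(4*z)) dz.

15/8 - 3*sqrt(3)/8

An antiderivative is F(z) = 3*sin(4*z)/4 - 5*cos(4*z)/4.
Then F(pi/3) - F(0) = (5/8 - 3*sqrt(3)/8) - (-5/4) = 15/8 - 3*sqrt(3)/8.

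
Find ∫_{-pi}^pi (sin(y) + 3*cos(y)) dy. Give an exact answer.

An antiderivative is F(y) = 3*sin(y) - cos(y).
Then F(pi) - F(-pi) = (1) - (1) = 0.

0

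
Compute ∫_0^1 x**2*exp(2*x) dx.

Integrate by parts twice (u = x^2, dv = exp(2*x) dx).
An antiderivative is F(x) = (2*x**2 - 2*x + 1)*exp(2*x)/4.
Then F(1) - F(0) = (exp(2)/4) - (1/4) = -1/4 + exp(2)/4.

-1/4 + exp(2)/4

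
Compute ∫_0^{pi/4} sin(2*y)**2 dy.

pi/8

Use the identity sin^2(2*y) = (1 - cos(4*y))/2.
An antiderivative is F(y) = y/2 - sin(4*y)/8.
Then F(pi/4) - F(0) = (pi/8) - (0) = pi/8.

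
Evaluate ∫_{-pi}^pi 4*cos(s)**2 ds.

Use the identity cos^2(s) = (1 + cos(2*s))/2.
An antiderivative is F(s) = 2*s + sin(2*s).
Then F(pi) - F(-pi) = (2*pi) - (-2*pi) = 4*pi.

4*pi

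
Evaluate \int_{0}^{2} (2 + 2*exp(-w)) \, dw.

An antiderivative is F(w) = 2*w - 2*exp(-w).
Then F(2) - F(0) = (4 - 2*exp(-2)) - (-2) = 6 - 2*exp(-2).

6 - 2*exp(-2)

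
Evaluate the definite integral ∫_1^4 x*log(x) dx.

Integrate by parts once (u = ln x, dv = x dx).
An antiderivative is F(x) = x**2*(2*log(x) - 1)/4.
Then F(4) - F(1) = (-4 + 16*log(2)) - (-1/4) = -15/4 + 16*log(2).

-15/4 + 16*log(2)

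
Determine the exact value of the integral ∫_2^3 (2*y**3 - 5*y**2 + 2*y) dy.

By the power rule, an antiderivative is F(y) = y**4/2 - 5*y**3/3 + y**2.
Then F(3) - F(2) = (9/2) - (-4/3) = 35/6.

35/6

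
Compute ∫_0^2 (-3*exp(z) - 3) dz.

-3*exp(2) - 3

An antiderivative is F(z) = -3*z - 3*exp(z).
Then F(2) - F(0) = (-3*exp(2) - 6) - (-3) = -3*exp(2) - 3.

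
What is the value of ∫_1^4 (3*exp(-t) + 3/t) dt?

An antiderivative is F(t) = 3*log(t) - 3*exp(-t).
Then F(4) - F(1) = (-3*exp(-4) + 6*log(2)) - (-3*exp(-1)) = -3*exp(-4) + 3*exp(-1) + 6*log(2).

-3*exp(-4) + 3*exp(-1) + 6*log(2)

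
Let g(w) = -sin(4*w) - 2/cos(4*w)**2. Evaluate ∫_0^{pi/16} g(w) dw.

-3/4 + sqrt(2)/8

An antiderivative is F(w) = cos(4*w)/4 - tan(4*w)/2.
Then F(pi/16) - F(0) = (-1/2 + sqrt(2)/8) - (1/4) = -3/4 + sqrt(2)/8.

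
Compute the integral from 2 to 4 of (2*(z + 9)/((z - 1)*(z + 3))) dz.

-3*log(7) + 3*log(5) + 5*log(3)

Factor the denominator: z**2 + 2*z - 3 = (z + 3)(z - 1).
Partial fractions: 2*(z + 9)/((z - 1)*(z + 3)) = -3/(z + 3) + 5/(z - 1).
An antiderivative is F(z) = 5*log(z - 1) - 3*log(z + 3).
Then F(4) - F(2) = (-3*log(7) + 5*log(3)) - (-3*log(5)) = -3*log(7) + 3*log(5) + 5*log(3).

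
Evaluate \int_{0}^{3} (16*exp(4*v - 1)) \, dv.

Let u = 4*v - 1, so du = 4 dv. When v = 0, u = -1; when v = 3, u = 11.
The integral becomes 4·∫ exp(u) du from -1 to 11, with antiderivative 4*exp(u).
Back in v: F(v) = 4*exp(4*v - 1).
Then F(3) - F(0) = (4*exp(11)) - (4*exp(-1)) = -(4 - 4*exp(12))*exp(-1).

-(4 - 4*exp(12))*exp(-1)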